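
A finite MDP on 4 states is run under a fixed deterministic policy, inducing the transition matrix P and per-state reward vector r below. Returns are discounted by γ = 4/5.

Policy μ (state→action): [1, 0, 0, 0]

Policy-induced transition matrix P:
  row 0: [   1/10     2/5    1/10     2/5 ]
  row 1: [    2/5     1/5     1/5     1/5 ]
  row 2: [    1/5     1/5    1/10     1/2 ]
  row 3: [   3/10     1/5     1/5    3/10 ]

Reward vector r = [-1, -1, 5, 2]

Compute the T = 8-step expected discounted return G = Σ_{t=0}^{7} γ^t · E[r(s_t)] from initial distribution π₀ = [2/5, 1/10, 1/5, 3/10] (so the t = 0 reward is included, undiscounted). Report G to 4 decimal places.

t=0: π = [0.4000, 0.1000, 0.2000, 0.3000], E[r] = 1.1000, γ^t·E[r] = 1.100000, running G = 1.100000
t=1: π = [0.2100, 0.2800, 0.1400, 0.3700], E[r] = 0.9500, γ^t·E[r] = 0.760000, running G = 1.860000
t=2: π = [0.2720, 0.2420, 0.1650, 0.3210], E[r] = 0.9530, γ^t·E[r] = 0.609920, running G = 2.469920
t=3: π = [0.2533, 0.2544, 0.1563, 0.3360], E[r] = 0.9458, γ^t·E[r] = 0.484250, running G = 2.954170
t=4: π = [0.2592, 0.2507, 0.1590, 0.3312], E[r] = 0.9477, γ^t·E[r] = 0.388174, running G = 3.342343
t=5: π = [0.2573, 0.2518, 0.1582, 0.3327], E[r] = 0.9471, γ^t·E[r] = 0.310332, running G = 3.652675
t=6: π = [0.2579, 0.2515, 0.1584, 0.3322], E[r] = 0.9473, γ^t·E[r] = 0.248316, running G = 3.900991
t=7: π = [0.2577, 0.2516, 0.1584, 0.3323], E[r] = 0.9472, γ^t·E[r] = 0.198640, running G = 4.099632

G = 4.0996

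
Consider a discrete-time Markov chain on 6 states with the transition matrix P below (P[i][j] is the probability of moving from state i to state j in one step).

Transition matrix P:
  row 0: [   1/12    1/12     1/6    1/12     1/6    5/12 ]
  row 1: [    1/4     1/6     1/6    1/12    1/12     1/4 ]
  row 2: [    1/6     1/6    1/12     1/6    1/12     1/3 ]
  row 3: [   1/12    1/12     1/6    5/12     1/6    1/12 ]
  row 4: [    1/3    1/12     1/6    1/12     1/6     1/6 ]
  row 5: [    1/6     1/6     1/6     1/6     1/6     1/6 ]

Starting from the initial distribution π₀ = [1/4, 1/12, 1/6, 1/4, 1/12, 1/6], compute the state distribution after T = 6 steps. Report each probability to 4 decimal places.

π = [0.1723, 0.1259, 0.1538, 0.1732, 0.1434, 0.2314]

t=0: π = [0.2500, 0.0833, 0.1667, 0.2500, 0.0833, 0.1667]
t=1: π = [0.1458, 0.1181, 0.1528, 0.1944, 0.1458, 0.2431]
t=2: π = [0.1725, 0.1262, 0.1539, 0.1811, 0.1441, 0.2222]
t=3: π = [0.1717, 0.1252, 0.1538, 0.1751, 0.1433, 0.2309]
t=4: π = [0.1721, 0.1258, 0.1538, 0.1737, 0.1434, 0.2311]
t=5: π = [0.1722, 0.1259, 0.1538, 0.1733, 0.1434, 0.2313]
t=6: π = [0.1723, 0.1259, 0.1538, 0.1732, 0.1434, 0.2314]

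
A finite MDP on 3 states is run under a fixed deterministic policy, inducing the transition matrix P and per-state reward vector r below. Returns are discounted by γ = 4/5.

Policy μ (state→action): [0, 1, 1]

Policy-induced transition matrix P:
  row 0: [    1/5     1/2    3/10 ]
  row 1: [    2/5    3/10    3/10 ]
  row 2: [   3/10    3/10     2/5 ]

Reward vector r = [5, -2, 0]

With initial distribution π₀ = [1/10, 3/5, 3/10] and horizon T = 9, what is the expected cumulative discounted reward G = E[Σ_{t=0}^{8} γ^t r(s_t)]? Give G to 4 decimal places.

G = 2.1918

t=0: π = [0.1000, 0.6000, 0.3000], E[r] = -0.7000, γ^t·E[r] = -0.700000, running G = -0.700000
t=1: π = [0.3500, 0.3200, 0.3300], E[r] = 1.1100, γ^t·E[r] = 0.888000, running G = 0.188000
t=2: π = [0.2970, 0.3700, 0.3330], E[r] = 0.7450, γ^t·E[r] = 0.476800, running G = 0.664800
t=3: π = [0.3073, 0.3594, 0.3333], E[r] = 0.8177, γ^t·E[r] = 0.418662, running G = 1.083462
t=4: π = [0.3052, 0.3615, 0.3333], E[r] = 0.8031, γ^t·E[r] = 0.328962, running G = 1.412424
t=5: π = [0.3056, 0.3610, 0.3333], E[r] = 0.8060, γ^t·E[r] = 0.264124, running G = 1.676548
t=6: π = [0.3055, 0.3611, 0.3333], E[r] = 0.8055, γ^t·E[r] = 0.211146, running G = 1.887694
t=7: π = [0.3056, 0.3611, 0.3333], E[r] = 0.8056, γ^t·E[r] = 0.168941, running G = 2.056635
t=8: π = [0.3056, 0.3611, 0.3333], E[r] = 0.8056, γ^t·E[r] = 0.135149, running G = 2.191785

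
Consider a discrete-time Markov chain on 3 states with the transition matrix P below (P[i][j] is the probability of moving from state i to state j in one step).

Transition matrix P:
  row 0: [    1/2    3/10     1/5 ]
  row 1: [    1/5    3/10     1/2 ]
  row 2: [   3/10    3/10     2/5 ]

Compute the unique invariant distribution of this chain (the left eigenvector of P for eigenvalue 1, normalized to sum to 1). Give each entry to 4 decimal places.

Balance equations π_j = Σ_i π_i·P[i][j]:
  π_0 = 1/2·π_0 + 1/5·π_1 + 3/10·π_2
  π_1 = 3/10·π_0 + 3/10·π_1 + 3/10·π_2
  normalize: π_0 + π_1 + π_2 = 1
Solving the linear system gives exactly π = [27/80, 3/10, 29/80].

π = [0.3375, 0.3000, 0.3625]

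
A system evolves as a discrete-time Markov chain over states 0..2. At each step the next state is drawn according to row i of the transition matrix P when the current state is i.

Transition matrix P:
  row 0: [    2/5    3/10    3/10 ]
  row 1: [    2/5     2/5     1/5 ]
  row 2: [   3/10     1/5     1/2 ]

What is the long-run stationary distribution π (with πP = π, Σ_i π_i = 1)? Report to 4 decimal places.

π = [0.3662, 0.2958, 0.3380]

Balance equations π_j = Σ_i π_i·P[i][j]:
  π_0 = 2/5·π_0 + 2/5·π_1 + 3/10·π_2
  π_1 = 3/10·π_0 + 2/5·π_1 + 1/5·π_2
  normalize: π_0 + π_1 + π_2 = 1
Solving the linear system gives exactly π = [26/71, 21/71, 24/71].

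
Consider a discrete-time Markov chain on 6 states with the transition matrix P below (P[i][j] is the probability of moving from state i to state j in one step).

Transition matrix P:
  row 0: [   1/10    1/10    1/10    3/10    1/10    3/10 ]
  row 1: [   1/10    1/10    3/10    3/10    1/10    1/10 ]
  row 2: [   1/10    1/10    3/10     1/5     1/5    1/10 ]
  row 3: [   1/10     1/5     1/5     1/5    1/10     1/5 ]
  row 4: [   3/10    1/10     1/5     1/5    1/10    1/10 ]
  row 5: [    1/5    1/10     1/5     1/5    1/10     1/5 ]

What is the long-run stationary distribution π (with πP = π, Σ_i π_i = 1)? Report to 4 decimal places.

π = [0.1412, 0.1226, 0.2202, 0.2264, 0.1220, 0.1676]

Balance equations π_j = Σ_i π_i·P[i][j]:
  π_0 = 1/10·π_0 + 1/10·π_1 + 1/10·π_2 + 1/10·π_3 + 3/10·π_4 + 1/5·π_5
  π_1 = 1/10·π_0 + 1/10·π_1 + 1/10·π_2 + 1/5·π_3 + 1/10·π_4 + 1/10·π_5
  π_2 = 1/10·π_0 + 3/10·π_1 + 3/10·π_2 + 1/5·π_3 + 1/5·π_4 + 1/5·π_5
  π_3 = 3/10·π_0 + 3/10·π_1 + 1/5·π_2 + 1/5·π_3 + 1/5·π_4 + 1/5·π_5
  π_4 = 1/10·π_0 + 1/10·π_1 + 1/5·π_2 + 1/10·π_3 + 1/10·π_4 + 1/10·π_5
  normalize: π_0 + π_1 + π_2 + π_3 + π_4 + π_5 = 1
Solving the linear system gives exactly π = [513/3634, 1337/10902, 10801/49059, 1234/5451, 5986/49059, 8224/49059].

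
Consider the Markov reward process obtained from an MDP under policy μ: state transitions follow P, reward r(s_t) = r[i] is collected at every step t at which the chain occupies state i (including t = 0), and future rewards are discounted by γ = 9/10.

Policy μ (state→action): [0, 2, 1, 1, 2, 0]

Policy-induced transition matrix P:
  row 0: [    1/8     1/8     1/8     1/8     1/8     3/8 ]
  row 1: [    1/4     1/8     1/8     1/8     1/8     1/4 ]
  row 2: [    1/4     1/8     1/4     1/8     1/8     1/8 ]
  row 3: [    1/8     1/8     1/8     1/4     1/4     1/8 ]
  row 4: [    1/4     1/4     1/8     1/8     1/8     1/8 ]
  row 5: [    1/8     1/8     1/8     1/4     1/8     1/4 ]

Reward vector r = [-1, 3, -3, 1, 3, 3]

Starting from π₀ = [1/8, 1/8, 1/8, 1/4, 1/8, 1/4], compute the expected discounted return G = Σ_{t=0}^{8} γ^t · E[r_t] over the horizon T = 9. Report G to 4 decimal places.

t=0: π = [0.1250, 0.1250, 0.1250, 0.2500, 0.1250, 0.2500], E[r] = 1.2500, γ^t·E[r] = 1.250000, running G = 1.250000
t=1: π = [0.1719, 0.1406, 0.1406, 0.1875, 0.1563, 0.2031], E[r] = 1.0938, γ^t·E[r] = 0.984375, running G = 2.234375
t=2: π = [0.1797, 0.1445, 0.1426, 0.1738, 0.1484, 0.2109], E[r] = 1.0781, γ^t·E[r] = 0.873281, running G = 3.107656
t=3: π = [0.1794, 0.1436, 0.1428, 0.1731, 0.1467, 0.2144], E[r] = 1.0791, γ^t·E[r] = 0.786665, running G = 3.894321
t=4: π = [0.1791, 0.1433, 0.1429, 0.1734, 0.1466, 0.2146], E[r] = 1.0795, γ^t·E[r] = 0.708239, running G = 4.602560
t=5: π = [0.1791, 0.1433, 0.1429, 0.1735, 0.1467, 0.2145], E[r] = 1.0794, γ^t·E[r] = 0.637397, running G = 5.239957
t=6: π = [0.1791, 0.1433, 0.1429, 0.1735, 0.1467, 0.2145], E[r] = 1.0794, γ^t·E[r] = 0.573647, running G = 5.813604
t=7: π = [0.1791, 0.1433, 0.1429, 0.1735, 0.1467, 0.2145], E[r] = 1.0794, γ^t·E[r] = 0.516280, running G = 6.329884
t=8: π = [0.1791, 0.1433, 0.1429, 0.1735, 0.1467, 0.2145], E[r] = 1.0794, γ^t·E[r] = 0.464652, running G = 6.794537

G = 6.7945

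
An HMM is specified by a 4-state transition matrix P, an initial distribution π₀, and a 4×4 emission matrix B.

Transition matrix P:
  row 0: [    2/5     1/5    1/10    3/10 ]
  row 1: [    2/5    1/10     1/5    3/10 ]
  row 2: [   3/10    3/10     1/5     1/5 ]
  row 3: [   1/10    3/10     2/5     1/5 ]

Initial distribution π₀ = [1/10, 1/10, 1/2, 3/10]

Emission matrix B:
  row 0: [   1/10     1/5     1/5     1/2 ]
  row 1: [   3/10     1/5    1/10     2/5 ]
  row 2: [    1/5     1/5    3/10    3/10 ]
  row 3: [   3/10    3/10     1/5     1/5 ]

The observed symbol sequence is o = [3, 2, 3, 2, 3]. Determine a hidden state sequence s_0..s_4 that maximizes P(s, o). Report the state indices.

t=0: δ = [5.000e-02, 4.000e-02, 1.500e-01, 6.000e-02]  (obs o_0=3)
t=1: δ = [9.000e-03, 4.500e-03, 9.000e-03, 6.000e-03]  ψ = [2, 2, 2, 2]  (obs o_1=2)
t=2: δ = [1.800e-03, 1.080e-03, 7.200e-04, 5.400e-04]  ψ = [0, 2, 3, 0]  (obs o_2=3)
t=3: δ = [1.440e-04, 3.600e-05, 6.480e-05, 1.080e-04]  ψ = [0, 0, 1, 0]  (obs o_3=2)
t=4: δ = [2.880e-05, 1.296e-05, 1.296e-05, 8.640e-06]  ψ = [0, 3, 3, 0]  (obs o_4=3)
backtrack: best end state = 0; path = [2, 0, 0, 0, 0]

path = [2, 0, 0, 0, 0]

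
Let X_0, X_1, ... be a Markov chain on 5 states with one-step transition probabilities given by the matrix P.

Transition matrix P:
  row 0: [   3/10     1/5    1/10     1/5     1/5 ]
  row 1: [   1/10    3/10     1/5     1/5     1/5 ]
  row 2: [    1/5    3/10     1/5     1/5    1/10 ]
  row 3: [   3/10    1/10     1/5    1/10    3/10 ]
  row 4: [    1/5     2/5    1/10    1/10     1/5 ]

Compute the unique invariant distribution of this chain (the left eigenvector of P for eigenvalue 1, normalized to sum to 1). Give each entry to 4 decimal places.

Balance equations π_j = Σ_i π_i·P[i][j]:
  π_0 = 3/10·π_0 + 1/10·π_1 + 1/5·π_2 + 3/10·π_3 + 1/5·π_4
  π_1 = 1/5·π_0 + 3/10·π_1 + 3/10·π_2 + 1/10·π_3 + 2/5·π_4
  π_2 = 1/10·π_0 + 1/5·π_1 + 1/5·π_2 + 1/5·π_3 + 1/10·π_4
  π_3 = 1/5·π_0 + 1/5·π_1 + 1/5·π_2 + 1/10·π_3 + 1/10·π_4
  normalize: π_0 + π_1 + π_2 + π_3 + π_4 = 1
Solving the linear system gives exactly π = [1875/8894, 1184/4447, 1413/8894, 1455/8894, 1783/8894].

π = [0.2108, 0.2662, 0.1589, 0.1636, 0.2005]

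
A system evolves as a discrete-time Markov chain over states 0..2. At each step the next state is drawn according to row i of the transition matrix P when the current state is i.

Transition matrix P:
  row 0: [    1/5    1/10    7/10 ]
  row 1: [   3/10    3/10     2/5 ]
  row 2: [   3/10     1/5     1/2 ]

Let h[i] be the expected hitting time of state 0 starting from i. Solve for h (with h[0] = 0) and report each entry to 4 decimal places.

First-step conditioning: h[0] = 0; for i ≠ 0, h[i] = 1 + Σ_k P[i][k]·h[k].
  h[1] = 1 + 3/10·h[1] + 2/5·h[2]
  h[2] = 1 + 1/5·h[1] + 1/2·h[2]
Solving the 2×2 linear system over states ≠ 0 gives exactly h = [0, 10/3, 10/3] (h[0] = 0 is the target).

h = [0.0000, 3.3333, 3.3333]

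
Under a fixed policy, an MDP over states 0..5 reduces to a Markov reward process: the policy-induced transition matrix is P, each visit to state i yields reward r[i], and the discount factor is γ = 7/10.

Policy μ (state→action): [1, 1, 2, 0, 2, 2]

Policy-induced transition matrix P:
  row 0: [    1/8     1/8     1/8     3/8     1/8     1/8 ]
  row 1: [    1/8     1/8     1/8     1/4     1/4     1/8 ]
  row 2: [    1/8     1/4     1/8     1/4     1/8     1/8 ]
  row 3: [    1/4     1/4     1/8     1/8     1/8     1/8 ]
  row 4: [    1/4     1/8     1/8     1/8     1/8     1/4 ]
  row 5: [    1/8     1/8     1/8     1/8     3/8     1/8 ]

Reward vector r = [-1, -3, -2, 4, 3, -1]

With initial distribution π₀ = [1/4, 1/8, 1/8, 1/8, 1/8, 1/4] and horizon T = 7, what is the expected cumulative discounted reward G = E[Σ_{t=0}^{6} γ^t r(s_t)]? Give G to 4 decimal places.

t=0: π = [0.2500, 0.1250, 0.1250, 0.1250, 0.1250, 0.2500], E[r] = -0.2500, γ^t·E[r] = -0.250000, running G = -0.250000
t=1: π = [0.1563, 0.1563, 0.1250, 0.2188, 0.2031, 0.1406], E[r] = 0.4688, γ^t·E[r] = 0.328125, running G = 0.078125
t=2: π = [0.1777, 0.1680, 0.1250, 0.1992, 0.1797, 0.1504], E[r] = 0.2539, γ^t·E[r] = 0.124414, running G = 0.202539
t=3: π = [0.1724, 0.1655, 0.1250, 0.2061, 0.1836, 0.1475], E[r] = 0.3086, γ^t·E[r] = 0.105848, running G = 0.308387
t=4: π = [0.1737, 0.1664, 0.1250, 0.2044, 0.1826, 0.1479], E[r] = 0.2945, γ^t·E[r] = 0.070708, running G = 0.379095
t=5: π = [0.1734, 0.1662, 0.1250, 0.2048, 0.1828, 0.1478], E[r] = 0.2980, γ^t·E[r] = 0.050091, running G = 0.429186
t=6: π = [0.1735, 0.1662, 0.1250, 0.2047, 0.1827, 0.1478], E[r] = 0.2971, γ^t·E[r] = 0.034959, running G = 0.464144

G = 0.4641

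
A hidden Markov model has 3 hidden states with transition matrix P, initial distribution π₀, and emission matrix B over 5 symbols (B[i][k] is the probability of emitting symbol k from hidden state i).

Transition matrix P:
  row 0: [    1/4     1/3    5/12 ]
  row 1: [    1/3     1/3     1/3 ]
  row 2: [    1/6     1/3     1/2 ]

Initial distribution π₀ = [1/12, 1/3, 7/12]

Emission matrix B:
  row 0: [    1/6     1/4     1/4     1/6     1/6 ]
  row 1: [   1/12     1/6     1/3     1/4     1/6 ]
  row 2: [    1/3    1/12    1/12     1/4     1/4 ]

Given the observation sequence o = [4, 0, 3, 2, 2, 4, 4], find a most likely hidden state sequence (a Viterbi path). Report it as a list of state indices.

t=0: δ = [1.389e-02, 5.556e-02, 1.458e-01]  (obs o_0=4)
t=1: δ = [4.051e-03, 4.051e-03, 2.431e-02]  ψ = [2, 2, 2]  (obs o_1=0)
t=2: δ = [6.752e-04, 2.025e-03, 3.038e-03]  ψ = [2, 2, 2]  (obs o_2=3)
t=3: δ = [1.688e-04, 3.376e-04, 1.266e-04]  ψ = [1, 2, 2]  (obs o_3=2)
t=4: δ = [2.813e-05, 3.751e-05, 9.377e-06]  ψ = [1, 1, 1]  (obs o_4=2)
t=5: δ = [2.084e-06, 2.084e-06, 3.126e-06]  ψ = [1, 1, 1]  (obs o_5=4)
t=6: δ = [1.158e-07, 1.737e-07, 3.907e-07]  ψ = [1, 2, 2]  (obs o_6=4)
backtrack: best end state = 2; path = [2, 2, 2, 1, 1, 2, 2]

path = [2, 2, 2, 1, 1, 2, 2]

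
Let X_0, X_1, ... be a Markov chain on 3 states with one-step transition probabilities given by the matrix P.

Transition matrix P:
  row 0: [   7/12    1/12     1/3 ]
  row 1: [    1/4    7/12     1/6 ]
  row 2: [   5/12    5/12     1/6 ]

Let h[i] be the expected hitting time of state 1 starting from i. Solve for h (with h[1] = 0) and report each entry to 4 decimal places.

h = [5.6000, 0.0000, 4.0000]

First-step conditioning: h[1] = 0; for i ≠ 1, h[i] = 1 + Σ_k P[i][k]·h[k].
  h[0] = 1 + 7/12·h[0] + 1/3·h[2]
  h[2] = 1 + 5/12·h[0] + 1/6·h[2]
Solving the 2×2 linear system over states ≠ 1 gives exactly h = [28/5, 0, 4] (h[1] = 0 is the target).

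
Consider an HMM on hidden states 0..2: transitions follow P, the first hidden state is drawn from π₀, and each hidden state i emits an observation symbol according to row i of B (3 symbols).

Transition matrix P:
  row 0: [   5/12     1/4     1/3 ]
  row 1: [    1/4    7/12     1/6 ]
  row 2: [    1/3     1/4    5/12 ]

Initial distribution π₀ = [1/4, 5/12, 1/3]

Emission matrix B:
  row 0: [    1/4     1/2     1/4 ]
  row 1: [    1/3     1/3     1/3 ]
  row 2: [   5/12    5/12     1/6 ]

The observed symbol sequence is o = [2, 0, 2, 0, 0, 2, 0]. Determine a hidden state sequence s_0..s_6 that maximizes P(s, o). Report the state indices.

t=0: δ = [6.250e-02, 1.389e-01, 5.556e-02]  (obs o_0=2)
t=1: δ = [8.681e-03, 2.701e-02, 9.645e-03]  ψ = [1, 1, 1]  (obs o_1=0)
t=2: δ = [1.688e-03, 5.251e-03, 7.502e-04]  ψ = [1, 1, 1]  (obs o_2=2)
t=3: δ = [3.282e-04, 1.021e-03, 3.647e-04]  ψ = [1, 1, 1]  (obs o_3=0)
t=4: δ = [6.382e-05, 1.985e-04, 7.091e-05]  ψ = [1, 1, 1]  (obs o_4=0)
t=5: δ = [1.241e-05, 3.861e-05, 5.515e-06]  ψ = [1, 1, 1]  (obs o_5=2)
t=6: δ = [2.413e-06, 7.507e-06, 2.681e-06]  ψ = [1, 1, 1]  (obs o_6=0)
backtrack: best end state = 1; path = [1, 1, 1, 1, 1, 1, 1]

path = [1, 1, 1, 1, 1, 1, 1]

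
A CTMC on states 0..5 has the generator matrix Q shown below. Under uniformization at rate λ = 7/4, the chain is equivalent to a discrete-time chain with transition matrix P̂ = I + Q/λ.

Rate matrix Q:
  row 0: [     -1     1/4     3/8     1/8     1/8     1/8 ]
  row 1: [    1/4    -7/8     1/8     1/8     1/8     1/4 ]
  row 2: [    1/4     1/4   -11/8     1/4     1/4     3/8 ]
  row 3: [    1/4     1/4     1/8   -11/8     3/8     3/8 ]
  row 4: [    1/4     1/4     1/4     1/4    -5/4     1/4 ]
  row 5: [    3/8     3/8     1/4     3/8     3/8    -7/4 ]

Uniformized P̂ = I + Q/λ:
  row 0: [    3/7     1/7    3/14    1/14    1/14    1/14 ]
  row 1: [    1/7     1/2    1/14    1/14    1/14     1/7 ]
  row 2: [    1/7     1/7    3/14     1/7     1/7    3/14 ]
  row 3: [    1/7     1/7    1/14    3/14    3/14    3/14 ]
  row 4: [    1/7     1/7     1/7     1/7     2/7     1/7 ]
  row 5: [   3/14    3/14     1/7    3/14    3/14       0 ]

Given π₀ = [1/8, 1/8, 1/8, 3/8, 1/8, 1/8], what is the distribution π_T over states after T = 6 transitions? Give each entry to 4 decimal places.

t=0: π = [0.1250, 0.1250, 0.1250, 0.3750, 0.1250, 0.1250]
t=1: π = [0.1875, 0.1964, 0.1250, 0.1607, 0.1786, 0.1518]
t=2: π = [0.2073, 0.2239, 0.1397, 0.1378, 0.1633, 0.1282]
t=3: π = [0.2112, 0.2320, 0.1418, 0.1311, 0.1544, 0.1296]
t=4: π = [0.2125, 0.2350, 0.1421, 0.1298, 0.1519, 0.1288]
t=5: π = [0.2128, 0.2360, 0.1421, 0.1294, 0.1511, 0.1287]
t=6: π = [0.2128, 0.2363, 0.1421, 0.1292, 0.1508, 0.1287]

π = [0.2128, 0.2363, 0.1421, 0.1292, 0.1508, 0.1287]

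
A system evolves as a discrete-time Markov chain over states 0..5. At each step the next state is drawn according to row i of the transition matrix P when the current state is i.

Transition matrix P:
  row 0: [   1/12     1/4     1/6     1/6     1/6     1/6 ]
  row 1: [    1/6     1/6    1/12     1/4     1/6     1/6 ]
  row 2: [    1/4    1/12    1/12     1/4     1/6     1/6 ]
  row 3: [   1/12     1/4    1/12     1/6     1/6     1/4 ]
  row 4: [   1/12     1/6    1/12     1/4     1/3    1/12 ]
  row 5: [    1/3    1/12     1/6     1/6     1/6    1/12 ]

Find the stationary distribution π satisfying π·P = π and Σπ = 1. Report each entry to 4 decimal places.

π = [0.1547, 0.1749, 0.1091, 0.2070, 0.2000, 0.1544]

Balance equations π_j = Σ_i π_i·P[i][j]:
  π_0 = 1/12·π_0 + 1/6·π_1 + 1/4·π_2 + 1/12·π_3 + 1/12·π_4 + 1/3·π_5
  π_1 = 1/4·π_0 + 1/6·π_1 + 1/12·π_2 + 1/4·π_3 + 1/6·π_4 + 1/12·π_5
  π_2 = 1/6·π_0 + 1/12·π_1 + 1/12·π_2 + 1/12·π_3 + 1/12·π_4 + 1/6·π_5
  π_3 = 1/6·π_0 + 1/4·π_1 + 1/4·π_2 + 1/6·π_3 + 1/4·π_4 + 1/6·π_5
  π_4 = 1/6·π_0 + 1/6·π_1 + 1/6·π_2 + 1/6·π_3 + 1/3·π_4 + 1/6·π_5
  normalize: π_0 + π_1 + π_2 + π_3 + π_4 + π_5 = 1
Solving the linear system gives exactly π = [20278/131095, 146/835, 14301/131095, 27136/131095, 1/5, 20239/131095].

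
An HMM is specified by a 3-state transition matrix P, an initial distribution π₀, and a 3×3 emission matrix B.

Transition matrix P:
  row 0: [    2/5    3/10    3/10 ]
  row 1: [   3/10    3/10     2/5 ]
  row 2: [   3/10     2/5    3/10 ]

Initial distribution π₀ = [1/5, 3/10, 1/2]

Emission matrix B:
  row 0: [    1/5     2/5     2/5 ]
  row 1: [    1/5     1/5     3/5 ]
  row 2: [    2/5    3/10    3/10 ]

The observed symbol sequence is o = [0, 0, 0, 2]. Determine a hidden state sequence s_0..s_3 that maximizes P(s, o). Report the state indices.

path = [2, 2, 2, 1]

t=0: δ = [4.000e-02, 6.000e-02, 2.000e-01]  (obs o_0=0)
t=1: δ = [1.200e-02, 1.600e-02, 2.400e-02]  ψ = [2, 2, 2]  (obs o_1=0)
t=2: δ = [1.440e-03, 1.920e-03, 2.880e-03]  ψ = [2, 2, 2]  (obs o_2=0)
t=3: δ = [3.456e-04, 6.912e-04, 2.592e-04]  ψ = [2, 2, 2]  (obs o_3=2)
backtrack: best end state = 1; path = [2, 2, 2, 1]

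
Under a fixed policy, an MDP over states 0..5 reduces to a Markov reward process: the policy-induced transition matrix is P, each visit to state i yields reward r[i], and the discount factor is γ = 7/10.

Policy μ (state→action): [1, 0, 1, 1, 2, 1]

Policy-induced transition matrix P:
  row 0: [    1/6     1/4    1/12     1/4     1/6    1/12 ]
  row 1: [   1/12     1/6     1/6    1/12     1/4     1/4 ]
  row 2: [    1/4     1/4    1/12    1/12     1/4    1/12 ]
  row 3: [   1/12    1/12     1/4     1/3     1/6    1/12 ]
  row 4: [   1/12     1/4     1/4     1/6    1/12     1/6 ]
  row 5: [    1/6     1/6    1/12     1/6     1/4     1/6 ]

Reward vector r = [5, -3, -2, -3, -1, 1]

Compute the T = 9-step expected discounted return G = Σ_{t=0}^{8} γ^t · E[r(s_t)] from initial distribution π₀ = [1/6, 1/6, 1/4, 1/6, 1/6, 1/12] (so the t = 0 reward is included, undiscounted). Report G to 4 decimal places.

t=0: π = [0.1667, 0.1667, 0.2500, 0.1667, 0.1667, 0.0833], E[r] = -0.7500, γ^t·E[r] = -0.750000, running G = -0.750000
t=1: π = [0.1458, 0.2014, 0.1528, 0.1736, 0.1944, 0.1319], E[r] = -0.7639, γ^t·E[r] = -0.534722, running G = -1.284722
t=2: π = [0.1319, 0.1933, 0.1615, 0.1782, 0.1910, 0.1441], E[r] = -0.8247, γ^t·E[r] = -0.404080, running G = -1.688802
t=3: π = [0.1332, 0.1922, 0.1610, 0.1778, 0.1923, 0.1435], E[r] = -0.8145, γ^t·E[r] = -0.279382, running G = -1.968184
t=4: π = [0.1332, 0.1924, 0.1610, 0.1780, 0.1920, 0.1433], E[r] = -0.8158, γ^t·E[r] = -0.195862, running G = -2.164046
t=5: π = [0.1332, 0.1924, 0.1610, 0.1780, 0.1921, 0.1433], E[r] = -0.8157, γ^t·E[r] = -0.137094, running G = -2.301140
t=6: π = [0.1332, 0.1924, 0.1610, 0.1780, 0.1921, 0.1433], E[r] = -0.8157, γ^t·E[r] = -0.095969, running G = -2.397108
t=7: π = [0.1332, 0.1924, 0.1610, 0.1780, 0.1921, 0.1433], E[r] = -0.8157, γ^t·E[r] = -0.067178, running G = -2.464286
t=8: π = [0.1332, 0.1924, 0.1610, 0.1780, 0.1921, 0.1433], E[r] = -0.8157, γ^t·E[r] = -0.047024, running G = -2.511311

G = -2.5113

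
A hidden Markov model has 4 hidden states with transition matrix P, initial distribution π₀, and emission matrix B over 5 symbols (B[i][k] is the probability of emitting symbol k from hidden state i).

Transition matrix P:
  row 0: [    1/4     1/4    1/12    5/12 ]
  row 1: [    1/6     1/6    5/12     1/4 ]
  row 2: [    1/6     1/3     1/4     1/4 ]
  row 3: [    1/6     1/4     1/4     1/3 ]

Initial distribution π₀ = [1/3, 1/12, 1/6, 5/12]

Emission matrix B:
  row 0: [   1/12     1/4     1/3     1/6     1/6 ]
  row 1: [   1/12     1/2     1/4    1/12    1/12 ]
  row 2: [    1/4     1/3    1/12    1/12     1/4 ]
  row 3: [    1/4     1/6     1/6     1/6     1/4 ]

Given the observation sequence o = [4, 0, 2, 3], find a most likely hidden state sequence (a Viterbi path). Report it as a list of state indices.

t=0: δ = [5.556e-02, 6.944e-03, 4.167e-02, 1.042e-01]  (obs o_0=4)
t=1: δ = [1.447e-03, 2.170e-03, 6.510e-03, 8.681e-03]  ψ = [3, 3, 3, 3]  (obs o_1=0)
t=2: δ = [4.823e-04, 5.425e-04, 1.808e-04, 4.823e-04]  ψ = [3, 2, 3, 3]  (obs o_2=2)
t=3: δ = [2.009e-05, 1.005e-05, 1.884e-05, 3.349e-05]  ψ = [0, 0, 1, 0]  (obs o_3=3)
backtrack: best end state = 3; path = [3, 3, 0, 3]

path = [3, 3, 0, 3]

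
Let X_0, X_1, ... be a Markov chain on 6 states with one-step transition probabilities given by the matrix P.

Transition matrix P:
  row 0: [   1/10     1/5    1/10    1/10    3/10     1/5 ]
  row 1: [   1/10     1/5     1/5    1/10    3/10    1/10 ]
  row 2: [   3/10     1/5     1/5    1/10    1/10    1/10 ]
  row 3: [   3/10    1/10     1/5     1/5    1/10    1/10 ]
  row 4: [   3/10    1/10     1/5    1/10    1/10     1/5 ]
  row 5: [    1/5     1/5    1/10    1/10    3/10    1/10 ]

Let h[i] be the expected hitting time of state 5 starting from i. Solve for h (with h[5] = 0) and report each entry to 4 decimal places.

First-step conditioning: h[5] = 0; for i ≠ 5, h[i] = 1 + Σ_k P[i][k]·h[k].
  h[0] = 1 + 1/10·h[0] + 1/5·h[1] + 1/10·h[2] + 1/10·h[3] + 3/10·h[4]
  h[1] = 1 + 1/10·h[0] + 1/5·h[1] + 1/5·h[2] + 1/10·h[3] + 3/10·h[4]
  h[2] = 1 + 3/10·h[0] + 1/5·h[1] + 1/5·h[2] + 1/10·h[3] + 1/10·h[4]
  h[3] = 1 + 3/10·h[0] + 1/10·h[1] + 1/5·h[2] + 1/5·h[3] + 1/10·h[4]
  h[4] = 1 + 3/10·h[0] + 1/10·h[1] + 1/5·h[2] + 1/10·h[3] + 1/10·h[4]
Solving the 5×5 linear system over states ≠ 5 gives exactly h = [45/7, 50/7, 50/7, 50/7, 45/7, 0] (h[5] = 0 is the target).

h = [6.4286, 7.1429, 7.1429, 7.1429, 6.4286, 0.0000]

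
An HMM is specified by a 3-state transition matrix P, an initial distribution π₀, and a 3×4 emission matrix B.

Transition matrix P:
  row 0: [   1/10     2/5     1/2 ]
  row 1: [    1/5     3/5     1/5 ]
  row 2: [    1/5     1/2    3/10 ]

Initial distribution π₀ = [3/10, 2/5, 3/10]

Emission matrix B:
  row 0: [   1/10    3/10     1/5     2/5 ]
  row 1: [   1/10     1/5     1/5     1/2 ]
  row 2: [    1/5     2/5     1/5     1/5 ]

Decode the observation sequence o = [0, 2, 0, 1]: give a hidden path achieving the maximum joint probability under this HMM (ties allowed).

path = [2, 1, 1, 1]

t=0: δ = [3.000e-02, 4.000e-02, 6.000e-02]  (obs o_0=0)
t=1: δ = [2.400e-03, 6.000e-03, 3.600e-03]  ψ = [2, 2, 2]  (obs o_1=2)
t=2: δ = [1.200e-04, 3.600e-04, 2.400e-04]  ψ = [1, 1, 0]  (obs o_2=0)
t=3: δ = [2.160e-05, 4.320e-05, 2.880e-05]  ψ = [1, 1, 1]  (obs o_3=1)
backtrack: best end state = 1; path = [2, 1, 1, 1]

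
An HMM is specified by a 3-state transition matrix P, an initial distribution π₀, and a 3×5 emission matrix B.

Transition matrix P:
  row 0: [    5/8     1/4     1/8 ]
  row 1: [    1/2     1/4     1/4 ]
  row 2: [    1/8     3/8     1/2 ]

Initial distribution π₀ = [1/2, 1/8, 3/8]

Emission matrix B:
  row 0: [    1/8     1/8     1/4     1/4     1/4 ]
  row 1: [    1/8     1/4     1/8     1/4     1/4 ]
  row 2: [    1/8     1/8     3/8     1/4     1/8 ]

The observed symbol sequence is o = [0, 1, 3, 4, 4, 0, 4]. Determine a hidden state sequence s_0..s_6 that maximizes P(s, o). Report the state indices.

path = [0, 0, 0, 0, 0, 0, 0]

t=0: δ = [6.250e-02, 1.562e-02, 4.688e-02]  (obs o_0=0)
t=1: δ = [4.883e-03, 4.395e-03, 2.930e-03]  ψ = [0, 2, 2]  (obs o_1=1)
t=2: δ = [7.629e-04, 3.052e-04, 3.662e-04]  ψ = [0, 0, 2]  (obs o_2=3)
t=3: δ = [1.192e-04, 4.768e-05, 2.289e-05]  ψ = [0, 0, 2]  (obs o_3=4)
t=4: δ = [1.863e-05, 7.451e-06, 1.863e-06]  ψ = [0, 0, 0]  (obs o_4=4)
t=5: δ = [1.455e-06, 5.821e-07, 2.910e-07]  ψ = [0, 0, 0]  (obs o_5=0)
t=6: δ = [2.274e-07, 9.095e-08, 2.274e-08]  ψ = [0, 0, 0]  (obs o_6=4)
backtrack: best end state = 0; path = [0, 0, 0, 0, 0, 0, 0]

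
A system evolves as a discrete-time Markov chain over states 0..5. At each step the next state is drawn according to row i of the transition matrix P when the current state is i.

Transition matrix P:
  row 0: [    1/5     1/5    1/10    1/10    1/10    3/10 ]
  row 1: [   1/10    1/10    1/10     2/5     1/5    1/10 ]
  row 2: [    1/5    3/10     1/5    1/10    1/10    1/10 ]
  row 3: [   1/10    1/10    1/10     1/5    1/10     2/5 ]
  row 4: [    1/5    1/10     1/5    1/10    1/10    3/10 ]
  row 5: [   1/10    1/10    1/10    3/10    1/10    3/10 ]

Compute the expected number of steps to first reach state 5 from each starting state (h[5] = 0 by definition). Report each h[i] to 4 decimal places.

First-step conditioning: h[5] = 0; for i ≠ 5, h[i] = 1 + Σ_k P[i][k]·h[k].
  h[0] = 1 + 1/5·h[0] + 1/5·h[1] + 1/10·h[2] + 1/10·h[3] + 1/10·h[4]
  h[1] = 1 + 1/10·h[0] + 1/10·h[1] + 1/10·h[2] + 2/5·h[3] + 1/5·h[4]
  h[2] = 1 + 1/5·h[0] + 3/10·h[1] + 1/5·h[2] + 1/10·h[3] + 1/10·h[4]
  h[3] = 1 + 1/10·h[0] + 1/10·h[1] + 1/10·h[2] + 1/5·h[3] + 1/10·h[4]
  h[4] = 1 + 1/5·h[0] + 1/10·h[1] + 1/5·h[2] + 1/10·h[3] + 1/10·h[4]
Solving the 5×5 linear system over states ≠ 5 gives exactly h = [23130/5977, 26550/5977, 28650/5977, 20180/5977, 23340/5977, 0] (h[5] = 0 is the target).

h = [3.8698, 4.4420, 4.7934, 3.3763, 3.9050, 0.0000]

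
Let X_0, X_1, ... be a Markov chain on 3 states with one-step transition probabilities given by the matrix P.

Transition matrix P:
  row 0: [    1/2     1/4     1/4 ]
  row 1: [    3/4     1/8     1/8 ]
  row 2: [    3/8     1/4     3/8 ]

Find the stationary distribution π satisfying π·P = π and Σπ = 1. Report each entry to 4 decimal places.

π = [0.5238, 0.2222, 0.2540]

Balance equations π_j = Σ_i π_i·P[i][j]:
  π_0 = 1/2·π_0 + 3/4·π_1 + 3/8·π_2
  π_1 = 1/4·π_0 + 1/8·π_1 + 1/4·π_2
  normalize: π_0 + π_1 + π_2 = 1
Solving the linear system gives exactly π = [11/21, 2/9, 16/63].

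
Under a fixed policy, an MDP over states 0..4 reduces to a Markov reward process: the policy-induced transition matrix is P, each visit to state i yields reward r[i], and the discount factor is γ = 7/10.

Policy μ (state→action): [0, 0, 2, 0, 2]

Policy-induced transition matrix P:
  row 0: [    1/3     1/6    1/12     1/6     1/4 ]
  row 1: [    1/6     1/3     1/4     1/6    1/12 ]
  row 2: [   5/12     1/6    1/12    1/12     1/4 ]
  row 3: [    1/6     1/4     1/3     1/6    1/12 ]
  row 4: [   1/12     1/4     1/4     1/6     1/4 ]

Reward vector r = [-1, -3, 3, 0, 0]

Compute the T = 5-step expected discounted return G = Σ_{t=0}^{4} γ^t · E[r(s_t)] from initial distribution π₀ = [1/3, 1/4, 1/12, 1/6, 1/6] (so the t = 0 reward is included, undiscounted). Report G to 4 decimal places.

G = -1.4737

t=0: π = [0.3333, 0.2500, 0.0833, 0.1667, 0.1667], E[r] = -0.8333, γ^t·E[r] = -0.833333, running G = -0.833333
t=1: π = [0.2292, 0.2361, 0.1944, 0.1597, 0.1806], E[r] = -0.3542, γ^t·E[r] = -0.247917, running G = -1.081250
t=2: π = [0.2384, 0.2344, 0.1927, 0.1505, 0.1840], E[r] = -0.3634, γ^t·E[r] = -0.178079, running G = -1.259329
t=3: π = [0.2392, 0.2336, 0.1907, 0.1506, 0.1859], E[r] = -0.3680, γ^t·E[r] = -0.126227, running G = -1.385555
t=4: π = [0.2387, 0.2336, 0.1909, 0.1508, 0.1860], E[r] = -0.3670, γ^t·E[r] = -0.088106, running G = -1.473661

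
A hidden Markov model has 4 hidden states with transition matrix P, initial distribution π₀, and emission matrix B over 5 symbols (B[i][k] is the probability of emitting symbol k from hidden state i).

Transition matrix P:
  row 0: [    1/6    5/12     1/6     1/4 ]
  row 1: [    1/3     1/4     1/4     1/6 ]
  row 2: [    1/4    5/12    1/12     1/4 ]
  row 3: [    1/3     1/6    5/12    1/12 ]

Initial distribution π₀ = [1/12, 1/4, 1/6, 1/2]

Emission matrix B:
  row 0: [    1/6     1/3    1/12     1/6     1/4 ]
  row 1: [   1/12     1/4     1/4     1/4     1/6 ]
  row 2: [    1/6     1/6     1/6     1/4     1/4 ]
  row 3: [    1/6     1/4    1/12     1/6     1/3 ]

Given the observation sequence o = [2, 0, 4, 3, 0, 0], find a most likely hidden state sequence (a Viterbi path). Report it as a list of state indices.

path = [1, 0, 3, 2, 3, 2]

t=0: δ = [6.944e-03, 6.250e-02, 2.778e-02, 4.167e-02]  (obs o_0=2)
t=1: δ = [3.472e-03, 1.302e-03, 2.894e-03, 1.736e-03]  ψ = [1, 1, 3, 1]  (obs o_1=0)
t=2: δ = [1.808e-04, 2.411e-04, 1.808e-04, 2.894e-04]  ψ = [2, 0, 3, 0]  (obs o_2=4)
t=3: δ = [1.608e-05, 1.884e-05, 3.014e-05, 7.535e-06]  ψ = [3, 0, 3, 0]  (obs o_3=3)
t=4: δ = [1.256e-06, 1.047e-06, 7.849e-07, 1.256e-06]  ψ = [2, 2, 1, 2]  (obs o_4=0)
t=5: δ = [6.977e-08, 4.361e-08, 8.721e-08, 5.233e-08]  ψ = [3, 0, 3, 0]  (obs o_5=0)
backtrack: best end state = 2; path = [1, 0, 3, 2, 3, 2]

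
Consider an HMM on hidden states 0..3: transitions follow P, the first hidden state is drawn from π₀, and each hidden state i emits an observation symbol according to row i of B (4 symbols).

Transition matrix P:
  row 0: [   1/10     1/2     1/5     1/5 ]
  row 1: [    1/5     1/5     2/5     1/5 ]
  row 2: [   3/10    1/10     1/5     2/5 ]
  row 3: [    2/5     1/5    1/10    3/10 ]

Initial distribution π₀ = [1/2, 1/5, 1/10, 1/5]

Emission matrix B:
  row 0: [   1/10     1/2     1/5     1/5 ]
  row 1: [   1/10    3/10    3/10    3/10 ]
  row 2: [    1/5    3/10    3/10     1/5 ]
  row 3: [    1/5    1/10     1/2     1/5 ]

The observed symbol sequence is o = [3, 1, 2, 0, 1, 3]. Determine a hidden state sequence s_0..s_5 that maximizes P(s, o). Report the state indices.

t=0: δ = [1.000e-01, 6.000e-02, 2.000e-02, 4.000e-02]  (obs o_0=3)
t=1: δ = [8.000e-03, 1.500e-02, 7.200e-03, 2.000e-03]  ψ = [3, 0, 1, 0]  (obs o_1=1)
t=2: δ = [6.000e-04, 1.200e-03, 1.800e-03, 1.500e-03]  ψ = [1, 0, 1, 1]  (obs o_2=2)
t=3: δ = [6.000e-05, 3.000e-05, 9.600e-05, 1.440e-04]  ψ = [3, 0, 1, 2]  (obs o_3=0)
t=4: δ = [2.880e-05, 9.000e-06, 5.760e-06, 4.320e-06]  ψ = [3, 0, 2, 3]  (obs o_4=1)
t=5: δ = [5.760e-07, 4.320e-06, 1.152e-06, 1.152e-06]  ψ = [0, 0, 0, 0]  (obs o_5=3)
backtrack: best end state = 1; path = [0, 1, 2, 3, 0, 1]

path = [0, 1, 2, 3, 0, 1]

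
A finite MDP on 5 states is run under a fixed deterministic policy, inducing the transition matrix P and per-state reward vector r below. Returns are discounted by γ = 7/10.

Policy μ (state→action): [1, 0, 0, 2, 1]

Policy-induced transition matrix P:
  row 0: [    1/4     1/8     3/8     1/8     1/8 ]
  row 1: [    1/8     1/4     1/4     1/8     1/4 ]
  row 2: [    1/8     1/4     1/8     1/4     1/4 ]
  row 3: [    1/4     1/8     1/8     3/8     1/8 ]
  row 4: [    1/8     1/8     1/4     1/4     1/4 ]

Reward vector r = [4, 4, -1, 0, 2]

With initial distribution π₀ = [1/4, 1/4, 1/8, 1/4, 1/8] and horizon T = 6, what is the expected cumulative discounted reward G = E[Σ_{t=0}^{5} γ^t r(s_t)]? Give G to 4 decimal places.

G = 5.1963

t=0: π = [0.2500, 0.2500, 0.1250, 0.2500, 0.1250], E[r] = 2.1250, γ^t·E[r] = 2.125000, running G = 2.125000
t=1: π = [0.1875, 0.1719, 0.2344, 0.2188, 0.1875], E[r] = 1.5781, γ^t·E[r] = 1.104688, running G = 3.229688
t=2: π = [0.1758, 0.1758, 0.2168, 0.2324, 0.1992], E[r] = 1.5879, γ^t·E[r] = 0.778066, running G = 4.007754
t=3: π = [0.1760, 0.1741, 0.2158, 0.2351, 0.1990], E[r] = 1.5825, γ^t·E[r] = 0.542804, running G = 4.550558
t=4: π = [0.1764, 0.1737, 0.2156, 0.2356, 0.1986], E[r] = 1.5821, γ^t·E[r] = 0.379860, running G = 4.930418
t=5: π = [0.1765, 0.1737, 0.2156, 0.2357, 0.1985], E[r] = 1.5821, γ^t·E[r] = 0.265895, running G = 5.196314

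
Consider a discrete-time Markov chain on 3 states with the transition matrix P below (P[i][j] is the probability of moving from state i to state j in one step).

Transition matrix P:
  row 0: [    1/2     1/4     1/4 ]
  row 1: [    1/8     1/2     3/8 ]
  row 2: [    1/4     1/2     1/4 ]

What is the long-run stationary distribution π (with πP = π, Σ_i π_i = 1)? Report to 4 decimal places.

Balance equations π_j = Σ_i π_i·P[i][j]:
  π_0 = 1/2·π_0 + 1/8·π_1 + 1/4·π_2
  π_1 = 1/4·π_0 + 1/2·π_1 + 1/2·π_2
  normalize: π_0 + π_1 + π_2 = 1
Solving the linear system gives exactly π = [6/23, 10/23, 7/23].

π = [0.2609, 0.4348, 0.3043]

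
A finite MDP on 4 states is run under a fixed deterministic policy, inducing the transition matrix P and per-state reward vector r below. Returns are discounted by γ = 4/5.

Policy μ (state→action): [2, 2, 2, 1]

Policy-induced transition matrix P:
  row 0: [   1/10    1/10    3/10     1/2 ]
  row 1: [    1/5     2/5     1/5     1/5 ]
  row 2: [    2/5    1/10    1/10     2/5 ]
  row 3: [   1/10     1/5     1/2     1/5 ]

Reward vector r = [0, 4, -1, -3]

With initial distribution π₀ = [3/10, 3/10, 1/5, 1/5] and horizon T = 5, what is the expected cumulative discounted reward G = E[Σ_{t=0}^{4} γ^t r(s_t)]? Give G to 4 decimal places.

G = -0.6644

t=0: π = [0.3000, 0.3000, 0.2000, 0.2000], E[r] = 0.4000, γ^t·E[r] = 0.400000, running G = 0.400000
t=1: π = [0.1900, 0.2100, 0.2700, 0.3300], E[r] = -0.4200, γ^t·E[r] = -0.336000, running G = 0.064000
t=2: π = [0.2020, 0.1960, 0.2910, 0.3110], E[r] = -0.4400, γ^t·E[r] = -0.281600, running G = -0.217600
t=3: π = [0.2069, 0.1899, 0.2844, 0.3188], E[r] = -0.4812, γ^t·E[r] = -0.246374, running G = -0.463974
t=4: π = [0.2043, 0.1889, 0.2879, 0.3190], E[r] = -0.4893, γ^t·E[r] = -0.200434, running G = -0.664408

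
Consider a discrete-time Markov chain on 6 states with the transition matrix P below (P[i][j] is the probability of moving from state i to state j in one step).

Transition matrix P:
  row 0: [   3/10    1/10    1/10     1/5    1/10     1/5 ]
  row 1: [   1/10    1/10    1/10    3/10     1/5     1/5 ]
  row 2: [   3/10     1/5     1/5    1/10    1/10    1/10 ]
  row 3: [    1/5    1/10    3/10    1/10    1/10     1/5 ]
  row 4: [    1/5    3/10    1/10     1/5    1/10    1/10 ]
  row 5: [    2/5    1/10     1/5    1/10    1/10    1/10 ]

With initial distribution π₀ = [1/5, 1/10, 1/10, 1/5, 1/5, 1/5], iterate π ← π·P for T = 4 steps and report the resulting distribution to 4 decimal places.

t=0: π = [0.2000, 0.1000, 0.1000, 0.2000, 0.2000, 0.2000]
t=1: π = [0.2600, 0.1500, 0.1700, 0.1600, 0.1100, 0.1500]
t=2: π = [0.2580, 0.1390, 0.1640, 0.1670, 0.1150, 0.1570]
t=3: π = [0.2597, 0.1394, 0.1655, 0.1651, 0.1139, 0.1564]
t=4: π = [0.2599, 0.1393, 0.1652, 0.1652, 0.1139, 0.1564]

π = [0.2599, 0.1393, 0.1652, 0.1652, 0.1139, 0.1564]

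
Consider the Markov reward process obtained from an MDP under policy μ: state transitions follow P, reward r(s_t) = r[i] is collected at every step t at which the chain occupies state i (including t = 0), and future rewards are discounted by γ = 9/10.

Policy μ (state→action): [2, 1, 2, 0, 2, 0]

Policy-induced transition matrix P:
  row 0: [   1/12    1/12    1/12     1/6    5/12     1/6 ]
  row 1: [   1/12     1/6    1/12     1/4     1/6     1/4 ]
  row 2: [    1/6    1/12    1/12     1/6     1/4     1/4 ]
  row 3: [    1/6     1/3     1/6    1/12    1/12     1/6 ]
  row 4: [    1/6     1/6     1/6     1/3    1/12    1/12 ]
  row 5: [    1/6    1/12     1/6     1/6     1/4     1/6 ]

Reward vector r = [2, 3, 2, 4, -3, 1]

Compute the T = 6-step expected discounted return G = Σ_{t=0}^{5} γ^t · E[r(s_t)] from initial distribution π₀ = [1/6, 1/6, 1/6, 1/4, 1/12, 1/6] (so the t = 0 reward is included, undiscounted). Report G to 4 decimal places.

G = 7.1585

t=0: π = [0.1667, 0.1667, 0.1667, 0.2500, 0.0833, 0.1667], E[r] = 2.0833, γ^t·E[r] = 2.083333, running G = 2.083333
t=1: π = [0.1389, 0.1667, 0.1250, 0.1736, 0.2083, 0.1875], E[r] = 1.2847, γ^t·E[r] = 1.156250, running G = 3.239583
t=2: π = [0.1412, 0.1580, 0.1308, 0.2008, 0.1956, 0.1736], E[r] = 1.4080, γ^t·E[r] = 1.140469, running G = 4.380052
t=3: π = [0.1417, 0.1630, 0.1308, 0.1957, 0.1943, 0.1744], E[r] = 1.4085, γ^t·E[r] = 1.026773, running G = 5.406826
t=4: π = [0.1413, 0.1620, 0.1304, 0.1963, 0.1950, 0.1750], E[r] = 1.4045, γ^t·E[r] = 0.921509, running G = 6.328335
t=5: π = [0.1414, 0.1622, 0.1305, 0.1963, 0.1948, 0.1748], E[r] = 1.4059, γ^t·E[r] = 0.830197, running G = 7.158532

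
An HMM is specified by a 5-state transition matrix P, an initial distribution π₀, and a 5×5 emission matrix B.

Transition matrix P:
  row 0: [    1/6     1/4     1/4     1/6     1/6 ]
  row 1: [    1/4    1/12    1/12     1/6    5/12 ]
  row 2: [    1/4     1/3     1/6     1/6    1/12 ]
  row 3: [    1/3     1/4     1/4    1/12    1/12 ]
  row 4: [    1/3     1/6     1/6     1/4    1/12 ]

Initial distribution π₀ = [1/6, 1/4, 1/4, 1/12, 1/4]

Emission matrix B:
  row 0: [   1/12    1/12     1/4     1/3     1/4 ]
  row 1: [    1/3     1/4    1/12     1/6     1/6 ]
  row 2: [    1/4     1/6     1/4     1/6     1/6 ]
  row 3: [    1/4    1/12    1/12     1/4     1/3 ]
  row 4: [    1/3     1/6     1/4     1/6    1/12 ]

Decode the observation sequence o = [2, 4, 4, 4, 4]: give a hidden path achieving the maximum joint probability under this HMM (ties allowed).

path = [4, 3, 0, 3, 0]

t=0: δ = [4.167e-02, 2.083e-02, 6.250e-02, 6.944e-03, 6.250e-02]  (obs o_0=2)
t=1: δ = [5.208e-03, 3.472e-03, 1.736e-03, 5.208e-03, 7.234e-04]  ψ = [4, 2, 0, 4, 1]  (obs o_1=4)
t=2: δ = [4.340e-04, 2.170e-04, 2.170e-04, 2.894e-04, 1.206e-04]  ψ = [3, 0, 0, 0, 1]  (obs o_2=4)
t=3: δ = [2.411e-05, 1.808e-05, 1.808e-05, 2.411e-05, 7.535e-06]  ψ = [3, 0, 0, 0, 1]  (obs o_3=4)
t=4: δ = [2.009e-06, 1.005e-06, 1.005e-06, 1.340e-06, 6.279e-07]  ψ = [3, 0, 0, 0, 1]  (obs o_4=4)
backtrack: best end state = 0; path = [4, 3, 0, 3, 0]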